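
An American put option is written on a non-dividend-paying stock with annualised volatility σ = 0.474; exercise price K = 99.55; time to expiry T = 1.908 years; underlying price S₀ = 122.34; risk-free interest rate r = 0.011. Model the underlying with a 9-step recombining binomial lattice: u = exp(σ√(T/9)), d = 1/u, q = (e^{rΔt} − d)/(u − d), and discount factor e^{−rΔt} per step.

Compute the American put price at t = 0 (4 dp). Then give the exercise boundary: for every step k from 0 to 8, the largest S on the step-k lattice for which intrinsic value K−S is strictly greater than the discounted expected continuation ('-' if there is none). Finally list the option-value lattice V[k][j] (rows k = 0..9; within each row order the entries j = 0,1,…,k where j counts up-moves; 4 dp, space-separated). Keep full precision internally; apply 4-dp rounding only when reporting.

price = 17.0341
boundary = - - - - - 41.0822 51.1018 63.5652 79.0683
tree:
17.0341
23.1832 9.6357
30.7258 14.1202 4.2258
39.4918 20.2125 6.7760 1.1428
49.0046 28.1145 10.6966 2.0379 0.0591
58.4678 37.7369 16.5448 3.6318 0.1078 0.0000
66.5229 48.4482 24.8914 6.4687 0.1968 0.0000 0.0000
72.9986 58.4678 35.9848 11.5142 0.3593 0.0000 0.0000 0.0000
78.2046 66.5229 48.4482 20.4817 0.6559 0.0000 0.0000 0.0000 0.0000
82.3898 72.9986 58.4678 35.9848 1.1975 0.0000 0.0000 0.0000 0.0000 0.0000

Δt=0.21200, u=1.24389, d=0.80393, q=0.45096, disc=e^(-rΔt)=0.99767
k=9 terminal: V=max(K-S,0) → 82.3898 72.9986 58.4678 35.9848 1.1975 0.0000 0.0000 0.0000 0.0000 0.0000
k=8: j=0 S=21.3454 intr=78.2046 cont=77.9727 V=78.2046[EX]; j=1 S=33.0271 intr=66.5229 cont=66.2910 V=66.5229[EX]; j=2 S=51.1018 intr=48.4482 cont=48.2163 V=48.4482[EX]; j=3 S=79.0683 intr=20.4817 cont=20.2498 V=20.4817[EX]; j=4 S=122.3400 intr=0.0000 cont=0.6559 V=0.6559[hold]; j=5 S=189.2930 intr=0.0000 cont=0.0000 V=0.0000[hold]; j=6 S=292.8873 intr=0.0000 cont=0.0000 V=0.0000[hold]; j=7 S=453.1757 intr=0.0000 cont=0.0000 V=0.0000[hold]; j=8 S=701.1851 intr=0.0000 cont=0.0000 V=0.0000[hold]  S*(8)=79.0683
k=7: j=0 S=26.5514 intr=72.9986 cont=72.7667 V=72.9986[EX]; j=1 S=41.0822 intr=58.4678 cont=58.2360 V=58.4678[EX]; j=2 S=63.5652 intr=35.9848 cont=35.7529 V=35.9848[EX]; j=3 S=98.3525 intr=1.1975 cont=11.5142 V=11.5142[hold]; j=4 S=152.1779 intr=0.0000 cont=0.3593 V=0.3593[hold]; j=5 S=235.4602 intr=0.0000 cont=0.0000 V=0.0000[hold]; j=6 S=364.3205 intr=0.0000 cont=0.0000 V=0.0000[hold]; j=7 S=563.7021 intr=0.0000 cont=0.0000 V=0.0000[hold]  S*(7)=63.5652
k=6: j=0 S=33.0271 intr=66.5229 cont=66.2910 V=66.5229[EX]; j=1 S=51.1018 intr=48.4482 cont=48.2163 V=48.4482[EX]; j=2 S=79.0683 intr=20.4817 cont=24.8914 V=24.8914[hold]; j=3 S=122.3400 intr=0.0000 cont=6.4687 V=6.4687[hold]; j=4 S=189.2930 intr=0.0000 cont=0.1968 V=0.1968[hold]; j=5 S=292.8873 intr=0.0000 cont=0.0000 V=0.0000[hold]; j=6 S=453.1757 intr=0.0000 cont=0.0000 V=0.0000[hold]  S*(6)=51.1018
k=5: j=0 S=41.0822 intr=58.4678 cont=58.2360 V=58.4678[EX]; j=1 S=63.5652 intr=35.9848 cont=37.7369 V=37.7369[hold]; j=2 S=98.3525 intr=1.1975 cont=16.5448 V=16.5448[hold]; j=3 S=152.1779 intr=0.0000 cont=3.6318 V=3.6318[hold]; j=4 S=235.4602 intr=0.0000 cont=0.1078 V=0.1078[hold]; j=5 S=364.3205 intr=0.0000 cont=0.0000 V=0.0000[hold]  S*(5)=41.0822
k=4: j=0 S=51.1018 intr=48.4482 cont=49.0046 V=49.0046[hold]; j=1 S=79.0683 intr=20.4817 cont=28.1145 V=28.1145[hold]; j=2 S=122.3400 intr=0.0000 cont=10.6966 V=10.6966[hold]; j=3 S=189.2930 intr=0.0000 cont=2.0379 V=2.0379[hold]; j=4 S=292.8873 intr=0.0000 cont=0.0591 V=0.0591[hold]  S*(4)=-
k=3: j=0 S=63.5652 intr=35.9848 cont=39.4918 V=39.4918[hold]; j=1 S=98.3525 intr=1.1975 cont=20.2125 V=20.2125[hold]; j=2 S=152.1779 intr=0.0000 cont=6.7760 V=6.7760[hold]; j=3 S=235.4602 intr=0.0000 cont=1.1428 V=1.1428[hold]  S*(3)=-
k=2: j=0 S=79.0683 intr=20.4817 cont=30.7258 V=30.7258[hold]; j=1 S=122.3400 intr=0.0000 cont=14.1202 V=14.1202[hold]; j=2 S=189.2930 intr=0.0000 cont=4.2258 V=4.2258[hold]  S*(2)=-
k=1: j=0 S=98.3525 intr=1.1975 cont=23.1832 V=23.1832[hold]; j=1 S=152.1779 intr=0.0000 cont=9.6357 V=9.6357[hold]  S*(1)=-
k=0: j=0 S=122.3400 intr=0.0000 cont=17.0341 V=17.0341[hold]  S*(0)=-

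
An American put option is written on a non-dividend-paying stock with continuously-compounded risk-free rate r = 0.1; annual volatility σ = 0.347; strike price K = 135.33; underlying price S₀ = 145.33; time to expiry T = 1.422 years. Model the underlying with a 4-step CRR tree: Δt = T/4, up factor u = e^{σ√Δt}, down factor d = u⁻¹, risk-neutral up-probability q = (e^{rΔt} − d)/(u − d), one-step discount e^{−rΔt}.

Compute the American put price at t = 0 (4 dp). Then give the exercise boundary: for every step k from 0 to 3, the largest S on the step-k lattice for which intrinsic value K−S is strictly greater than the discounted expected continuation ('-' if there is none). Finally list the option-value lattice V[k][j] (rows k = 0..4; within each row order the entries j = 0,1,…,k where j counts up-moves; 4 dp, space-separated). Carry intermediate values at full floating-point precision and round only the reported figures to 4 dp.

price = 11.5511
boundary = - - 96.0835 78.1260
tree:
11.5511
21.6788 3.5400
39.2465 7.8935 0.0000
57.2040 17.6010 0.0000 0.0000
71.8053 39.2465 0.0000 0.0000 0.0000

params: Δt=0.35550 u=1.22985 d=0.81311 q=0.53530 e^(-rΔt)=0.96507
t_4 payoffs: 71.8053 39.2465 0.0000 0.0000 0.0000
t_3: node(3,0) S=78.1260 payoff=57.2040 vs cont=52.4775 → 57.2040 [stop]  node(3,1) S=118.1686 payoff=17.1614 vs cont=17.6010 → 17.6010 [wait]  node(3,2) S=178.7345 payoff=0.0000 vs cont=0.0000 → 0.0000 [wait]  node(3,3) S=270.3429 payoff=0.0000 vs cont=0.0000 → 0.0000 [wait]  ⇒ S*(3)=78.1260
t_2: node(2,0) S=96.0835 payoff=39.2465 vs cont=34.7471 → 39.2465 [stop]  node(2,1) S=145.3300 payoff=0.0000 vs cont=7.8935 → 7.8935 [wait]  node(2,2) S=219.8172 payoff=0.0000 vs cont=0.0000 → 0.0000 [wait]  ⇒ S*(2)=96.0835
t_1: node(1,0) S=118.1686 payoff=17.1614 vs cont=21.6788 → 21.6788 [wait]  node(1,1) S=178.7345 payoff=0.0000 vs cont=3.5400 → 3.5400 [wait]  ⇒ S*(1)=-
t_0: node(0,0) S=145.3300 payoff=0.0000 vs cont=11.5511 → 11.5511 [wait]  ⇒ S*(0)=-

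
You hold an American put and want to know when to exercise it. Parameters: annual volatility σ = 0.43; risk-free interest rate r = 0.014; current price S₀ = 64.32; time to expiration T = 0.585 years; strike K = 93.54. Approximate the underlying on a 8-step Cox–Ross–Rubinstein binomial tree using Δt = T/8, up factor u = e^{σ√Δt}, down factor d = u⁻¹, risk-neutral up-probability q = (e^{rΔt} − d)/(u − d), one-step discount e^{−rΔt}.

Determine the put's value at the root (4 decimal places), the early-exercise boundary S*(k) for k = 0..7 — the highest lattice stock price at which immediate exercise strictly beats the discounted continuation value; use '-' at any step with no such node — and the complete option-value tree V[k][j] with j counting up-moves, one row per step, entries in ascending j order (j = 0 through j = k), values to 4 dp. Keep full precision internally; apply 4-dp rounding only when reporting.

price = 30.4984
boundary = - - 50.9738 45.3783 50.9738 57.2594 64.3200 72.2513
tree:
30.4984
36.5347 23.9020
42.5662 29.9566 17.2712
48.1617 36.3169 23.0014 10.9842
53.1430 42.5662 29.4981 15.8806 5.6038
57.5775 48.1617 36.2806 22.0759 9.0773 1.7822
61.5253 53.1430 42.5662 29.2200 14.2386 3.4005 0.0000
65.0396 57.5775 48.1617 36.2806 21.2887 6.4882 0.0000 0.0000
68.1682 61.5253 53.1430 42.5662 29.2200 12.3795 0.0000 0.0000 0.0000

Δt=0.07312  u=1.12331  d=0.89023  q=0.47536  discount=0.99898
step 8 (expiry): payoffs max(K−S,0) = 68.1682 61.5253 53.1430 42.5662 29.2200 12.3795 0.0000 0.0000 0.0000
step 7: (k=7,j=0): S=28.5004, (K−S)⁺=65.0396, hold=64.9439 ⇒ V=65.0396 exercise | (k=7,j=1): S=35.9625, (K−S)⁺=57.5775, hold=57.4818 ⇒ V=57.5775 exercise | (k=7,j=2): S=45.3783, (K−S)⁺=48.1617, hold=48.0660 ⇒ V=48.1617 exercise | (k=7,j=3): S=57.2594, (K−S)⁺=36.2806, hold=36.1849 ⇒ V=36.2806 exercise | (k=7,j=4): S=72.2513, (K−S)⁺=21.2887, hold=21.1930 ⇒ V=21.2887 exercise | (k=7,j=5): S=91.1683, (K−S)⁺=2.3717, hold=6.4882 ⇒ V=6.4882 continue | (k=7,j=6): S=115.0384, (K−S)⁺=0.0000, hold=0.0000 ⇒ V=0.0000 continue | (k=7,j=7): S=145.1581, (K−S)⁺=0.0000, hold=0.0000 ⇒ V=0.0000 continue  boundary S*=72.2513
step 6: (k=6,j=0): S=32.0147, (K−S)⁺=61.5253, hold=61.4295 ⇒ V=61.5253 exercise | (k=6,j=1): S=40.3970, (K−S)⁺=53.1430, hold=53.0473 ⇒ V=53.1430 exercise | (k=6,j=2): S=50.9738, (K−S)⁺=42.5662, hold=42.4704 ⇒ V=42.5662 exercise | (k=6,j=3): S=64.3200, (K−S)⁺=29.2200, hold=29.1243 ⇒ V=29.2200 exercise | (k=6,j=4): S=81.1605, (K−S)⁺=12.3795, hold=14.2386 ⇒ V=14.2386 continue | (k=6,j=5): S=102.4102, (K−S)⁺=0.0000, hold=3.4005 ⇒ V=3.4005 continue | (k=6,j=6): S=129.2237, (K−S)⁺=0.0000, hold=0.0000 ⇒ V=0.0000 continue  boundary S*=64.3200
step 5: (k=5,j=0): S=35.9625, (K−S)⁺=57.5775, hold=57.4818 ⇒ V=57.5775 exercise | (k=5,j=1): S=45.3783, (K−S)⁺=48.1617, hold=48.0660 ⇒ V=48.1617 exercise | (k=5,j=2): S=57.2594, (K−S)⁺=36.2806, hold=36.1849 ⇒ V=36.2806 exercise | (k=5,j=3): S=72.2513, (K−S)⁺=21.2887, hold=22.0759 ⇒ V=22.0759 continue | (k=5,j=4): S=91.1683, (K−S)⁺=2.3717, hold=9.0773 ⇒ V=9.0773 continue | (k=5,j=5): S=115.0384, (K−S)⁺=0.0000, hold=1.7822 ⇒ V=1.7822 continue  boundary S*=57.2594
step 4: (k=4,j=0): S=40.3970, (K−S)⁺=53.1430, hold=53.0473 ⇒ V=53.1430 exercise | (k=4,j=1): S=50.9738, (K−S)⁺=42.5662, hold=42.4704 ⇒ V=42.5662 exercise | (k=4,j=2): S=64.3200, (K−S)⁺=29.2200, hold=29.4981 ⇒ V=29.4981 continue | (k=4,j=3): S=81.1605, (K−S)⁺=12.3795, hold=15.8806 ⇒ V=15.8806 continue | (k=4,j=4): S=102.4102, (K−S)⁺=0.0000, hold=5.6038 ⇒ V=5.6038 continue  boundary S*=50.9738
step 3: (k=3,j=0): S=45.3783, (K−S)⁺=48.1617, hold=48.0660 ⇒ V=48.1617 exercise | (k=3,j=1): S=57.2594, (K−S)⁺=36.2806, hold=36.3169 ⇒ V=36.3169 continue | (k=3,j=2): S=72.2513, (K−S)⁺=21.2887, hold=23.0014 ⇒ V=23.0014 continue | (k=3,j=3): S=91.1683, (K−S)⁺=2.3717, hold=10.9842 ⇒ V=10.9842 continue  boundary S*=45.3783
step 2: (k=2,j=0): S=50.9738, (K−S)⁺=42.5662, hold=42.4877 ⇒ V=42.5662 exercise | (k=2,j=1): S=64.3200, (K−S)⁺=29.2200, hold=29.9566 ⇒ V=29.9566 continue | (k=2,j=2): S=81.1605, (K−S)⁺=12.3795, hold=17.2712 ⇒ V=17.2712 continue  boundary S*=50.9738
step 1: (k=1,j=0): S=57.2594, (K−S)⁺=36.2806, hold=36.5347 ⇒ V=36.5347 continue | (k=1,j=1): S=72.2513, (K−S)⁺=21.2887, hold=23.9020 ⇒ V=23.9020 continue  boundary S*=-
step 0: (k=0,j=0): S=64.3200, (K−S)⁺=29.2200, hold=30.4984 ⇒ V=30.4984 continue  boundary S*=-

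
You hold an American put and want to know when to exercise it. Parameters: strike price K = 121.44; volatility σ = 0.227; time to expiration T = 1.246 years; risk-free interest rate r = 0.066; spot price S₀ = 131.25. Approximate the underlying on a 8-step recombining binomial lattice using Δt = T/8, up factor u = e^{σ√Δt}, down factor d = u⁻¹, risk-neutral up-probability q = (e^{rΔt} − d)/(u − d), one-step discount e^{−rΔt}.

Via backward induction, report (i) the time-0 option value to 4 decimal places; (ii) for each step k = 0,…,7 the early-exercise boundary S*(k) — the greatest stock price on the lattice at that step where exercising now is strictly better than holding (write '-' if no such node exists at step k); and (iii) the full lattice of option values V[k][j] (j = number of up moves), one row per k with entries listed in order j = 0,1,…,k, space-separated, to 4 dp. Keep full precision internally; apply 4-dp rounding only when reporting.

Δt=0.15575  u=1.09372  d=0.91431  q=0.53521  discount=0.98977
step 8 (expiry): payoffs max(K−S,0) = 57.3418 44.7640 29.7182 11.7200 0.0000 0.0000 0.0000 0.0000 0.0000
step 7: (k=7,j=0): S=70.1056, (K−S)⁺=51.3344, hold=50.0925 ⇒ V=51.3344 exercise | (k=7,j=1): S=83.8621, (K−S)⁺=37.5779, hold=36.3359 ⇒ V=37.5779 exercise | (k=7,j=2): S=100.3181, (K−S)⁺=21.1219, hold=19.8800 ⇒ V=21.1219 exercise | (k=7,j=3): S=120.0031, (K−S)⁺=1.4369, hold=5.3916 ⇒ V=5.3916 continue | (k=7,j=4): S=143.5509, (K−S)⁺=0.0000, hold=0.0000 ⇒ V=0.0000 continue | (k=7,j=5): S=171.7194, (K−S)⁺=0.0000, hold=0.0000 ⇒ V=0.0000 continue | (k=7,j=6): S=205.4153, (K−S)⁺=0.0000, hold=0.0000 ⇒ V=0.0000 continue | (k=7,j=7): S=245.7232, (K−S)⁺=0.0000, hold=0.0000 ⇒ V=0.0000 continue  boundary S*=100.3181
step 6: (k=6,j=0): S=76.6760, (K−S)⁺=44.7640, hold=43.5221 ⇒ V=44.7640 exercise | (k=6,j=1): S=91.7218, (K−S)⁺=29.7182, hold=28.4762 ⇒ V=29.7182 exercise | (k=6,j=2): S=109.7200, (K−S)⁺=11.7200, hold=12.5730 ⇒ V=12.5730 continue | (k=6,j=3): S=131.2500, (K−S)⁺=0.0000, hold=2.4803 ⇒ V=2.4803 continue | (k=6,j=4): S=157.0047, (K−S)⁺=0.0000, hold=0.0000 ⇒ V=0.0000 continue | (k=6,j=5): S=187.8132, (K−S)⁺=0.0000, hold=0.0000 ⇒ V=0.0000 continue | (k=6,j=6): S=224.6671, (K−S)⁺=0.0000, hold=0.0000 ⇒ V=0.0000 continue  boundary S*=91.7218
step 5: (k=5,j=0): S=83.8621, (K−S)⁺=37.5779, hold=36.3359 ⇒ V=37.5779 exercise | (k=5,j=1): S=100.3181, (K−S)⁺=21.1219, hold=20.3318 ⇒ V=21.1219 exercise | (k=5,j=2): S=120.0031, (K−S)⁺=1.4369, hold=7.0980 ⇒ V=7.0980 continue | (k=5,j=3): S=143.5509, (K−S)⁺=0.0000, hold=1.1411 ⇒ V=1.1411 continue | (k=5,j=4): S=171.7194, (K−S)⁺=0.0000, hold=0.0000 ⇒ V=0.0000 continue | (k=5,j=5): S=205.4153, (K−S)⁺=0.0000, hold=0.0000 ⇒ V=0.0000 continue  boundary S*=100.3181
step 4: (k=4,j=0): S=91.7218, (K−S)⁺=29.7182, hold=28.4762 ⇒ V=29.7182 exercise | (k=4,j=1): S=109.7200, (K−S)⁺=11.7200, hold=13.4769 ⇒ V=13.4769 continue | (k=4,j=2): S=131.2500, (K−S)⁺=0.0000, hold=3.8698 ⇒ V=3.8698 continue | (k=4,j=3): S=157.0047, (K−S)⁺=0.0000, hold=0.5249 ⇒ V=0.5249 continue | (k=4,j=4): S=187.8132, (K−S)⁺=0.0000, hold=0.0000 ⇒ V=0.0000 continue  boundary S*=91.7218
step 3: (k=3,j=0): S=100.3181, (K−S)⁺=21.1219, hold=20.8107 ⇒ V=21.1219 exercise | (k=3,j=1): S=120.0031, (K−S)⁺=1.4369, hold=8.2498 ⇒ V=8.2498 continue | (k=3,j=2): S=143.5509, (K−S)⁺=0.0000, hold=2.0583 ⇒ V=2.0583 continue | (k=3,j=3): S=171.7194, (K−S)⁺=0.0000, hold=0.2415 ⇒ V=0.2415 continue  boundary S*=100.3181
step 2: (k=2,j=0): S=109.7200, (K−S)⁺=11.7200, hold=14.0871 ⇒ V=14.0871 continue | (k=2,j=1): S=131.2500, (K−S)⁺=0.0000, hold=4.8856 ⇒ V=4.8856 continue | (k=2,j=2): S=157.0047, (K−S)⁺=0.0000, hold=1.0748 ⇒ V=1.0748 continue  boundary S*=-
step 1: (k=1,j=0): S=120.0031, (K−S)⁺=1.4369, hold=9.0687 ⇒ V=9.0687 continue | (k=1,j=1): S=143.5509, (K−S)⁺=0.0000, hold=2.8169 ⇒ V=2.8169 continue  boundary S*=-
step 0: (k=0,j=0): S=131.2500, (K−S)⁺=0.0000, hold=5.6642 ⇒ V=5.6642 continue  boundary S*=-

price = 5.6642
boundary = - - - 100.3181 91.7218 100.3181 91.7218 100.3181
tree:
5.6642
9.0687 2.8169
14.0871 4.8856 1.0748
21.1219 8.2498 2.0583 0.2415
29.7182 13.4769 3.8698 0.5249 0.0000
37.5779 21.1219 7.0980 1.1411 0.0000 0.0000
44.7640 29.7182 12.5730 2.4803 0.0000 0.0000 0.0000
51.3344 37.5779 21.1219 5.3916 0.0000 0.0000 0.0000 0.0000
57.3418 44.7640 29.7182 11.7200 0.0000 0.0000 0.0000 0.0000 0.0000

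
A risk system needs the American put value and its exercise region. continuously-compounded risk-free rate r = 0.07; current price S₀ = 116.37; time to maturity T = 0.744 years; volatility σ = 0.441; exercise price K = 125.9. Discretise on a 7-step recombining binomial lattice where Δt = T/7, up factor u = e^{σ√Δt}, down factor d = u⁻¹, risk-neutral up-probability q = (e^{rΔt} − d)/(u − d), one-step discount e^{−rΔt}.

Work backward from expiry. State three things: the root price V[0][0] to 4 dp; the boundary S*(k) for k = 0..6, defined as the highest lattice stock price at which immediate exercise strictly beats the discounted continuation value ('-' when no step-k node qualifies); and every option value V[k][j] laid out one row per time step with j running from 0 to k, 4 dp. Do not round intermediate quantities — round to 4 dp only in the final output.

price = 20.4678
boundary = - - - 75.6001 87.2895 75.6001 87.2895
tree:
20.4678
28.6925 12.2193
38.7905 18.6196 5.7439
50.2999 27.4024 9.7622 1.6492
60.4239 38.6105 16.1544 3.2578 0.0000
69.1922 50.2999 25.7286 6.4356 0.0000 0.0000
76.7862 60.4239 38.6105 12.7131 0.0000 0.0000 0.0000
83.3633 69.1922 50.2999 25.1137 0.0000 0.0000 0.0000 0.0000

Δt=0.10629  u=1.15462  d=0.86608  q=0.49000  discount=0.99259
step 7 (expiry): payoffs max(K−S,0) = 83.3633 69.1922 50.2999 25.1137 0.0000 0.0000 0.0000 0.0000
step 6: (k=6,j=0): S=49.1138, (K−S)⁺=76.7862, hold=75.8530 ⇒ V=76.7862 exercise | (k=6,j=1): S=65.4761, (K−S)⁺=60.4239, hold=59.4907 ⇒ V=60.4239 exercise | (k=6,j=2): S=87.2895, (K−S)⁺=38.6105, hold=37.6773 ⇒ V=38.6105 exercise | (k=6,j=3): S=116.3700, (K−S)⁺=9.5300, hold=12.7131 ⇒ V=12.7131 continue | (k=6,j=4): S=155.1388, (K−S)⁺=0.0000, hold=0.0000 ⇒ V=0.0000 continue | (k=6,j=5): S=206.8234, (K−S)⁺=0.0000, hold=0.0000 ⇒ V=0.0000 continue | (k=6,j=6): S=275.7267, (K−S)⁺=0.0000, hold=0.0000 ⇒ V=0.0000 continue  boundary S*=87.2895
step 5: (k=5,j=0): S=56.7078, (K−S)⁺=69.1922, hold=68.2590 ⇒ V=69.1922 exercise | (k=5,j=1): S=75.6001, (K−S)⁺=50.2999, hold=49.3667 ⇒ V=50.2999 exercise | (k=5,j=2): S=100.7863, (K−S)⁺=25.1137, hold=25.7286 ⇒ V=25.7286 continue | (k=5,j=3): S=134.3633, (K−S)⁺=0.0000, hold=6.4356 ⇒ V=6.4356 continue | (k=5,j=4): S=179.1265, (K−S)⁺=0.0000, hold=0.0000 ⇒ V=0.0000 continue | (k=5,j=5): S=238.8027, (K−S)⁺=0.0000, hold=0.0000 ⇒ V=0.0000 continue  boundary S*=75.6001
step 4: (k=4,j=0): S=65.4761, (K−S)⁺=60.4239, hold=59.4907 ⇒ V=60.4239 exercise | (k=4,j=1): S=87.2895, (K−S)⁺=38.6105, hold=37.9764 ⇒ V=38.6105 exercise | (k=4,j=2): S=116.3700, (K−S)⁺=9.5300, hold=16.1544 ⇒ V=16.1544 continue | (k=4,j=3): S=155.1388, (K−S)⁺=0.0000, hold=3.2578 ⇒ V=3.2578 continue | (k=4,j=4): S=206.8234, (K−S)⁺=0.0000, hold=0.0000 ⇒ V=0.0000 continue  boundary S*=87.2895
step 3: (k=3,j=0): S=75.6001, (K−S)⁺=50.2999, hold=49.3667 ⇒ V=50.2999 exercise | (k=3,j=1): S=100.7863, (K−S)⁺=25.1137, hold=27.4024 ⇒ V=27.4024 continue | (k=3,j=2): S=134.3633, (K−S)⁺=0.0000, hold=9.7622 ⇒ V=9.7622 continue | (k=3,j=3): S=179.1265, (K−S)⁺=0.0000, hold=1.6492 ⇒ V=1.6492 continue  boundary S*=75.6001
step 2: (k=2,j=0): S=87.2895, (K−S)⁺=38.6105, hold=38.7905 ⇒ V=38.7905 continue | (k=2,j=1): S=116.3700, (K−S)⁺=9.5300, hold=18.6196 ⇒ V=18.6196 continue | (k=2,j=2): S=155.1388, (K−S)⁺=0.0000, hold=5.7439 ⇒ V=5.7439 continue  boundary S*=-
step 1: (k=1,j=0): S=100.7863, (K−S)⁺=25.1137, hold=28.6925 ⇒ V=28.6925 continue | (k=1,j=1): S=134.3633, (K−S)⁺=0.0000, hold=12.2193 ⇒ V=12.2193 continue  boundary S*=-
step 0: (k=0,j=0): S=116.3700, (K−S)⁺=9.5300, hold=20.4678 ⇒ V=20.4678 continue  boundary S*=-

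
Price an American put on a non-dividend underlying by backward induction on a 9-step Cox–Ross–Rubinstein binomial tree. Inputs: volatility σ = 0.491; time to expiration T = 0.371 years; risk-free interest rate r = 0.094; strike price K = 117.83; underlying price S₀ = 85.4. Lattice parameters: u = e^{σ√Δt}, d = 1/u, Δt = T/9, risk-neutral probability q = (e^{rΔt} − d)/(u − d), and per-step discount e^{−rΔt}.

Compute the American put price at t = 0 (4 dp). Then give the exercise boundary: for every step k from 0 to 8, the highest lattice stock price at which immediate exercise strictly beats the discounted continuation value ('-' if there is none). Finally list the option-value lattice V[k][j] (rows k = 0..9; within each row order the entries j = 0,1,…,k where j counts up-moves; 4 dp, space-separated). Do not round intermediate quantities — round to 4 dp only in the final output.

Δt=0.04122, u=1.10483, d=0.90512, q=0.49454, disc=e^(-rΔt)=0.99613
k=9 terminal: V=max(K-S,0) → 83.0116 75.3292 65.9517 54.5051 40.5328 23.4778 2.6596 0.0000 0.0000 0.0000
k=8: j=0 S=38.4683 intr=79.3617 cont=78.9060 V=79.3617[EX]; j=1 S=46.9561 intr=70.8739 cont=70.4183 V=70.8739[EX]; j=2 S=57.3166 intr=60.5134 cont=60.0577 V=60.5134[EX]; j=3 S=69.9631 intr=47.8669 cont=47.4112 V=47.8669[EX]; j=4 S=85.4000 intr=32.4300 cont=31.9743 V=32.4300[EX]; j=5 S=104.2429 intr=13.5871 cont=13.1314 V=13.5871[EX]; j=6 S=127.2434 intr=0.0000 cont=1.3391 V=1.3391[hold]; j=7 S=155.3188 intr=0.0000 cont=0.0000 V=0.0000[hold]; j=8 S=189.5889 intr=0.0000 cont=0.0000 V=0.0000[hold]  S*(8)=104.2429
k=7: j=0 S=42.5008 intr=75.3292 cont=74.8735 V=75.3292[EX]; j=1 S=51.8783 intr=65.9517 cont=65.4960 V=65.9517[EX]; j=2 S=63.3249 intr=54.5051 cont=54.0494 V=54.5051[EX]; j=3 S=77.2972 intr=40.5328 cont=40.0772 V=40.5328[EX]; j=4 S=94.3522 intr=23.4778 cont=23.0221 V=23.4778[EX]; j=5 S=115.1704 intr=2.6596 cont=7.5009 V=7.5009[hold]; j=6 S=140.5820 intr=0.0000 cont=0.6742 V=0.6742[hold]; j=7 S=171.6005 intr=0.0000 cont=0.0000 V=0.0000[hold]  S*(7)=94.3522
k=6: j=0 S=46.9561 intr=70.8739 cont=70.4183 V=70.8739[EX]; j=1 S=57.3166 intr=60.5134 cont=60.0577 V=60.5134[EX]; j=2 S=69.9631 intr=47.8669 cont=47.4112 V=47.8669[EX]; j=3 S=85.4000 intr=32.4300 cont=31.9743 V=32.4300[EX]; j=4 S=104.2429 intr=13.5871 cont=15.5163 V=15.5163[hold]; j=5 S=127.2434 intr=0.0000 cont=4.1089 V=4.1089[hold]; j=6 S=155.3188 intr=0.0000 cont=0.3395 V=0.3395[hold]  S*(6)=85.4000
k=5: j=0 S=51.8783 intr=65.9517 cont=65.4960 V=65.9517[EX]; j=1 S=63.3249 intr=54.5051 cont=54.0494 V=54.5051[EX]; j=2 S=77.2972 intr=40.5328 cont=40.0772 V=40.5328[EX]; j=3 S=94.3522 intr=23.4778 cont=23.9725 V=23.9725[hold]; j=4 S=115.1704 intr=2.6596 cont=9.8367 V=9.8367[hold]; j=5 S=140.5820 intr=0.0000 cont=2.2361 V=2.2361[hold]  S*(5)=77.2972
k=4: j=0 S=57.3166 intr=60.5134 cont=60.0577 V=60.5134[EX]; j=1 S=69.9631 intr=47.8669 cont=47.4112 V=47.8669[EX]; j=2 S=85.4000 intr=32.4300 cont=32.2180 V=32.4300[EX]; j=3 S=104.2429 intr=13.5871 cont=16.9161 V=16.9161[hold]; j=4 S=127.2434 intr=0.0000 cont=6.0544 V=6.0544[hold]  S*(4)=85.4000
k=3: j=0 S=63.3249 intr=54.5051 cont=54.0494 V=54.5051[EX]; j=1 S=77.2972 intr=40.5328 cont=40.0772 V=40.5328[EX]; j=2 S=94.3522 intr=23.4778 cont=24.6620 V=24.6620[hold]; j=3 S=115.1704 intr=2.6596 cont=11.4999 V=11.4999[hold]  S*(3)=77.2972
k=2: j=0 S=69.9631 intr=47.8669 cont=47.4112 V=47.8669[EX]; j=1 S=85.4000 intr=32.4300 cont=32.5577 V=32.5577[hold]; j=2 S=104.2429 intr=13.5871 cont=18.0827 V=18.0827[hold]  S*(2)=69.9631
k=1: j=0 S=77.2972 intr=40.5328 cont=40.1401 V=40.5328[EX]; j=1 S=94.3522 intr=23.4778 cont=25.3010 V=25.3010[hold]  S*(1)=77.2972
k=0: j=0 S=85.4000 intr=32.4300 cont=32.8725 V=32.8725[hold]  S*(0)=-

price = 32.8725
boundary = - 77.2972 69.9631 77.2972 85.4000 77.2972 85.4000 94.3522 104.2429
tree:
32.8725
40.5328 25.3010
47.8669 32.5577 18.0827
54.5051 40.5328 24.6620 11.4999
60.5134 47.8669 32.4300 16.9161 6.0544
65.9517 54.5051 40.5328 23.9725 9.8367 2.2361
70.8739 60.5134 47.8669 32.4300 15.5163 4.1089 0.3395
75.3292 65.9517 54.5051 40.5328 23.4778 7.5009 0.6742 0.0000
79.3617 70.8739 60.5134 47.8669 32.4300 13.5871 1.3391 0.0000 0.0000
83.0116 75.3292 65.9517 54.5051 40.5328 23.4778 2.6596 0.0000 0.0000 0.0000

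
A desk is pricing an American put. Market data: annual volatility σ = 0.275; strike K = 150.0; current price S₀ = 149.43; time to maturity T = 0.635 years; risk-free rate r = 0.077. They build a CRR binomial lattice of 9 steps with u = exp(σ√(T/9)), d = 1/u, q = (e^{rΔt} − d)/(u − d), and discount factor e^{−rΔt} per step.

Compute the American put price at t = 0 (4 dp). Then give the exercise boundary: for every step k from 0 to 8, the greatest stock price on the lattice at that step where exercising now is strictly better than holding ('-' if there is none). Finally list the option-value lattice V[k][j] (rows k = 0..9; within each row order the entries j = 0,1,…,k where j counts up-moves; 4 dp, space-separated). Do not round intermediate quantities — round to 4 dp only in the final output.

price = 10.7532
boundary = - - - 120.0237 111.5690 120.0237 111.5690 120.0237 129.1191
tree:
10.7532
15.6015 6.3728
21.9791 9.8547 3.2127
29.9763 14.7981 5.3768 1.2408
38.4310 21.4761 8.7644 2.2937 0.2780
46.2902 29.9763 13.8238 4.1674 0.5812 0.0000
53.5958 38.4310 20.9112 7.4005 1.2149 0.0000 0.0000
60.3867 46.2902 29.9763 12.7293 2.5395 0.0000 0.0000 0.0000
66.6993 53.5958 38.4310 20.8809 5.3083 0.0000 0.0000 0.0000 0.0000
72.5671 60.3867 46.2902 29.9763 11.0962 0.0000 0.0000 0.0000 0.0000 0.0000

params: Δt=0.07056 u=1.07578 d=0.92956 q=0.51900 e^(-rΔt)=0.99458
t_9 payoffs: 72.5671 60.3867 46.2902 29.9763 11.0962 0.0000 0.0000 0.0000 0.0000 0.0000
t_8: node(8,0) S=83.3007 payoff=66.6993 vs cont=65.8865 → 66.6993 [stop]  node(8,1) S=96.4042 payoff=53.5958 vs cont=52.7831 → 53.5958 [stop]  node(8,2) S=111.5690 payoff=38.4310 vs cont=37.6183 → 38.4310 [stop]  node(8,3) S=129.1191 payoff=20.8809 vs cont=20.0682 → 20.8809 [stop]  node(8,4) S=149.4300 payoff=0.5700 vs cont=5.3083 → 5.3083 [wait]  node(8,5) S=172.9358 payoff=0.0000 vs cont=0.0000 → 0.0000 [wait]  node(8,6) S=200.1392 payoff=0.0000 vs cont=0.0000 → 0.0000 [wait]  node(8,7) S=231.6218 payoff=0.0000 vs cont=0.0000 → 0.0000 [wait]  node(8,8) S=268.0567 payoff=0.0000 vs cont=0.0000 → 0.0000 [wait]  ⇒ S*(8)=129.1191
t_7: node(7,0) S=89.6133 payoff=60.3867 vs cont=59.5740 → 60.3867 [stop]  node(7,1) S=103.7098 payoff=46.2902 vs cont=45.4775 → 46.2902 [stop]  node(7,2) S=120.0237 payoff=29.9763 vs cont=29.1636 → 29.9763 [stop]  node(7,3) S=138.9038 payoff=11.0962 vs cont=12.7293 → 12.7293 [wait]  node(7,4) S=160.7539 payoff=0.0000 vs cont=2.5395 → 2.5395 [wait]  node(7,5) S=186.0410 payoff=0.0000 vs cont=0.0000 → 0.0000 [wait]  node(7,6) S=215.3059 payoff=0.0000 vs cont=0.0000 → 0.0000 [wait]  node(7,7) S=249.1742 payoff=0.0000 vs cont=0.0000 → 0.0000 [wait]  ⇒ S*(7)=120.0237
t_6: node(6,0) S=96.4042 payoff=53.5958 vs cont=52.7831 → 53.5958 [stop]  node(6,1) S=111.5690 payoff=38.4310 vs cont=37.6183 → 38.4310 [stop]  node(6,2) S=129.1191 payoff=20.8809 vs cont=20.9112 → 20.9112 [wait]  node(6,3) S=149.4300 payoff=0.5700 vs cont=7.4005 → 7.4005 [wait]  node(6,4) S=172.9358 payoff=0.0000 vs cont=1.2149 → 1.2149 [wait]  node(6,5) S=200.1392 payoff=0.0000 vs cont=0.0000 → 0.0000 [wait]  node(6,6) S=231.6218 payoff=0.0000 vs cont=0.0000 → 0.0000 [wait]  ⇒ S*(6)=111.5690
t_5: node(5,0) S=103.7098 payoff=46.2902 vs cont=45.4775 → 46.2902 [stop]  node(5,1) S=120.0237 payoff=29.9763 vs cont=29.1793 → 29.9763 [stop]  node(5,2) S=138.9038 payoff=11.0962 vs cont=13.8238 → 13.8238 [wait]  node(5,3) S=160.7539 payoff=0.0000 vs cont=4.1674 → 4.1674 [wait]  node(5,4) S=186.0410 payoff=0.0000 vs cont=0.5812 → 0.5812 [wait]  node(5,5) S=215.3059 payoff=0.0000 vs cont=0.0000 → 0.0000 [wait]  ⇒ S*(5)=120.0237
t_4: node(4,0) S=111.5690 payoff=38.4310 vs cont=37.6183 → 38.4310 [stop]  node(4,1) S=129.1191 payoff=20.8809 vs cont=21.4761 → 21.4761 [wait]  node(4,2) S=149.4300 payoff=0.5700 vs cont=8.7644 → 8.7644 [wait]  node(4,3) S=172.9358 payoff=0.0000 vs cont=2.2937 → 2.2937 [wait]  node(4,4) S=200.1392 payoff=0.0000 vs cont=0.2780 → 0.2780 [wait]  ⇒ S*(4)=111.5690
t_3: node(3,0) S=120.0237 payoff=29.9763 vs cont=29.4709 → 29.9763 [stop]  node(3,1) S=138.9038 payoff=11.0962 vs cont=14.7981 → 14.7981 [wait]  node(3,2) S=160.7539 payoff=0.0000 vs cont=5.3768 → 5.3768 [wait]  node(3,3) S=186.0410 payoff=0.0000 vs cont=1.2408 → 1.2408 [wait]  ⇒ S*(3)=120.0237
t_2: node(2,0) S=129.1191 payoff=20.8809 vs cont=21.9791 → 21.9791 [wait]  node(2,1) S=149.4300 payoff=0.5700 vs cont=9.8547 → 9.8547 [wait]  node(2,2) S=172.9358 payoff=0.0000 vs cont=3.2127 → 3.2127 [wait]  ⇒ S*(2)=-
t_1: node(1,0) S=138.9038 payoff=11.0962 vs cont=15.6015 → 15.6015 [wait]  node(1,1) S=160.7539 payoff=0.0000 vs cont=6.3728 → 6.3728 [wait]  ⇒ S*(1)=-
t_0: node(0,0) S=149.4300 payoff=0.5700 vs cont=10.7532 → 10.7532 [wait]  ⇒ S*(0)=-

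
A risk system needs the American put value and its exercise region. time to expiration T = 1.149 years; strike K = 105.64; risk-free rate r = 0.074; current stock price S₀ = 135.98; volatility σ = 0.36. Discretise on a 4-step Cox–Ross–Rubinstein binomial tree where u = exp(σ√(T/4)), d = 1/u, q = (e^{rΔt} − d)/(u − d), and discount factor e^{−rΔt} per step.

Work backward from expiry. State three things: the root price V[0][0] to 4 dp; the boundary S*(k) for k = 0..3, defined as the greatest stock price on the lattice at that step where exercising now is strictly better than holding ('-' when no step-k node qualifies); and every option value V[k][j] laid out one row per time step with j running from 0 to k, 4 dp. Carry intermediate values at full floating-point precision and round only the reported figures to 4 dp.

price = 5.5086
boundary = - - - 76.2238
tree:
5.5086
9.8946 1.4811
17.3508 3.0704 0.0000
29.4162 6.3650 0.0000 0.0000
42.7913 13.1946 0.0000 0.0000 0.0000

Δt=0.28725, u=1.21282, d=0.82453, q=0.50724, disc=e^(-rΔt)=0.97897
k=4 terminal: V=max(K-S,0) → 42.7913 13.1946 0.0000 0.0000 0.0000
k=3: j=0 S=76.2238 intr=29.4162 cont=27.1943 V=29.4162[EX]; j=1 S=112.1193 intr=0.0000 cont=6.3650 V=6.3650[hold]; j=2 S=164.9187 intr=0.0000 cont=0.0000 V=0.0000[hold]; j=3 S=242.5824 intr=0.0000 cont=0.0000 V=0.0000[hold]  S*(3)=76.2238
k=2: j=0 S=92.4454 intr=13.1946 cont=17.3508 V=17.3508[hold]; j=1 S=135.9800 intr=0.0000 cont=3.0704 V=3.0704[hold]; j=2 S=200.0159 intr=0.0000 cont=0.0000 V=0.0000[hold]  S*(2)=-
k=1: j=0 S=112.1193 intr=0.0000 cont=9.8946 V=9.8946[hold]; j=1 S=164.9187 intr=0.0000 cont=1.4811 V=1.4811[hold]  S*(1)=-
k=0: j=0 S=135.9800 intr=0.0000 cont=5.5086 V=5.5086[hold]  S*(0)=-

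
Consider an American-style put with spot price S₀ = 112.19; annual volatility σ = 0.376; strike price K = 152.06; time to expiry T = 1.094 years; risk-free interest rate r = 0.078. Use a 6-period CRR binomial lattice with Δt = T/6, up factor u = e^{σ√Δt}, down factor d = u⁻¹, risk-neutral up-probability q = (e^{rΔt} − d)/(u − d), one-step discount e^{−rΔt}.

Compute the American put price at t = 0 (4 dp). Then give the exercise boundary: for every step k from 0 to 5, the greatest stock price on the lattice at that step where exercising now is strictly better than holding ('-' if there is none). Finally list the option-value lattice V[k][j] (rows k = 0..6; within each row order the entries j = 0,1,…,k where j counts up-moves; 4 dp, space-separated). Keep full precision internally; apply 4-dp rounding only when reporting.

price = 40.8479
boundary = - 95.5491 112.1900 95.5491 112.1900 131.7291
tree:
40.8479
56.5109 26.6160
70.6835 39.8700 14.3472
82.7540 56.5109 24.4218 4.8543
93.0340 70.6835 39.8700 9.9344 0.0000
101.7892 82.7540 56.5109 20.3309 0.0000 0.0000
109.2458 93.0340 70.6835 39.8700 0.0000 0.0000 0.0000

params: Δt=0.18233 u=1.17416 d=0.85167 q=0.50436 e^(-rΔt)=0.98588
t_6 payoffs: 109.2458 93.0340 70.6835 39.8700 0.0000 0.0000 0.0000
t_5: node(5,0) S=50.2708 payoff=101.7892 vs cont=99.6419 → 101.7892 [stop]  node(5,1) S=69.3060 payoff=82.7540 vs cont=80.6067 → 82.7540 [stop]  node(5,2) S=95.5491 payoff=56.5109 vs cont=54.3636 → 56.5109 [stop]  node(5,3) S=131.7291 payoff=20.3309 vs cont=19.4820 → 20.3309 [stop]  node(5,4) S=181.6089 payoff=0.0000 vs cont=0.0000 → 0.0000 [wait]  node(5,5) S=250.3759 payoff=0.0000 vs cont=0.0000 → 0.0000 [wait]  ⇒ S*(5)=131.7291
t_4: node(4,0) S=59.0260 payoff=93.0340 vs cont=90.8867 → 93.0340 [stop]  node(4,1) S=81.3765 payoff=70.6835 vs cont=68.5362 → 70.6835 [stop]  node(4,2) S=112.1900 payoff=39.8700 vs cont=37.7227 → 39.8700 [stop]  node(4,3) S=154.6712 payoff=0.0000 vs cont=9.9344 → 9.9344 [wait]  node(4,4) S=213.2381 payoff=0.0000 vs cont=0.0000 → 0.0000 [wait]  ⇒ S*(4)=112.1900
t_3: node(3,0) S=69.3060 payoff=82.7540 vs cont=80.6067 → 82.7540 [stop]  node(3,1) S=95.5491 payoff=56.5109 vs cont=54.3636 → 56.5109 [stop]  node(3,2) S=131.7291 payoff=20.3309 vs cont=24.4218 → 24.4218 [wait]  node(3,3) S=181.6089 payoff=0.0000 vs cont=4.8543 → 4.8543 [wait]  ⇒ S*(3)=95.5491
t_2: node(2,0) S=81.3765 payoff=70.6835 vs cont=68.5362 → 70.6835 [stop]  node(2,1) S=112.1900 payoff=39.8700 vs cont=39.7569 → 39.8700 [stop]  node(2,2) S=154.6712 payoff=0.0000 vs cont=14.3472 → 14.3472 [wait]  ⇒ S*(2)=112.1900
t_1: node(1,0) S=95.5491 payoff=56.5109 vs cont=54.3636 → 56.5109 [stop]  node(1,1) S=131.7291 payoff=20.3309 vs cont=26.6160 → 26.6160 [wait]  ⇒ S*(1)=95.5491
t_0: node(0,0) S=112.1900 payoff=39.8700 vs cont=40.8479 → 40.8479 [wait]  ⇒ S*(0)=-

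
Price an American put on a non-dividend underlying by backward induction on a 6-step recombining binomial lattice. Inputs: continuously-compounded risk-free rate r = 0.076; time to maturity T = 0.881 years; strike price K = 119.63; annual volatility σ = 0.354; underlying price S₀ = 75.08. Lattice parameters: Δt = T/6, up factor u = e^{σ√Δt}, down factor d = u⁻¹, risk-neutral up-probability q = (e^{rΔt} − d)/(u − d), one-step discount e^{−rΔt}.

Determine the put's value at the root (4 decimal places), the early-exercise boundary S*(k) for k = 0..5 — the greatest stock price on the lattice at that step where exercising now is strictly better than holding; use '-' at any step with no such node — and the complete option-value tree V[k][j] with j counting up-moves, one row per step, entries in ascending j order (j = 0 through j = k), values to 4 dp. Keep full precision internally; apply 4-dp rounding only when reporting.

Δt=0.14683  u=1.14528  d=0.87315  q=0.50738  discount=0.98890
step 6 (expiry): payoffs max(K−S,0) = 86.3598 75.9906 62.3898 44.5500 21.1502 0.0000 0.0000
step 5: (k=5,j=0): S=38.1037, (K−S)⁺=81.5263, hold=80.1988 ⇒ V=81.5263 exercise | (k=5,j=1): S=49.9793, (K−S)⁺=69.6507, hold=68.3232 ⇒ V=69.6507 exercise | (k=5,j=2): S=65.5561, (K−S)⁺=54.0739, hold=52.7464 ⇒ V=54.0739 exercise | (k=5,j=3): S=85.9876, (K−S)⁺=33.6424, hold=32.3148 ⇒ V=33.6424 exercise | (k=5,j=4): S=112.7869, (K−S)⁺=6.8431, hold=10.3035 ⇒ V=10.3035 continue | (k=5,j=5): S=147.9386, (K−S)⁺=0.0000, hold=0.0000 ⇒ V=0.0000 continue  boundary S*=85.9876
step 4: (k=4,j=0): S=43.6394, (K−S)⁺=75.9906, hold=74.6631 ⇒ V=75.9906 exercise | (k=4,j=1): S=57.2402, (K−S)⁺=62.3898, hold=61.0622 ⇒ V=62.3898 exercise | (k=4,j=2): S=75.0800, (K−S)⁺=44.5500, hold=43.2224 ⇒ V=44.5500 exercise | (k=4,j=3): S=98.4798, (K−S)⁺=21.1502, hold=21.5588 ⇒ V=21.5588 continue | (k=4,j=4): S=129.1725, (K−S)⁺=0.0000, hold=5.0194 ⇒ V=5.0194 continue  boundary S*=75.0800
step 3: (k=3,j=0): S=49.9793, (K−S)⁺=69.6507, hold=68.3232 ⇒ V=69.6507 exercise | (k=3,j=1): S=65.5561, (K−S)⁺=54.0739, hold=52.7464 ⇒ V=54.0739 exercise | (k=3,j=2): S=85.9876, (K−S)⁺=33.6424, hold=32.5199 ⇒ V=33.6424 exercise | (k=3,j=3): S=112.7869, (K−S)⁺=6.8431, hold=13.0210 ⇒ V=13.0210 continue  boundary S*=85.9876
step 2: (k=2,j=0): S=57.2402, (K−S)⁺=62.3898, hold=61.0622 ⇒ V=62.3898 exercise | (k=2,j=1): S=75.0800, (K−S)⁺=44.5500, hold=43.2224 ⇒ V=44.5500 exercise | (k=2,j=2): S=98.4798, (K−S)⁺=21.1502, hold=22.9224 ⇒ V=22.9224 continue  boundary S*=75.0800
step 1: (k=1,j=0): S=65.5561, (K−S)⁺=54.0739, hold=52.7464 ⇒ V=54.0739 exercise | (k=1,j=1): S=85.9876, (K−S)⁺=33.6424, hold=33.2040 ⇒ V=33.6424 exercise  boundary S*=85.9876
step 0: (k=0,j=0): S=75.0800, (K−S)⁺=44.5500, hold=43.2224 ⇒ V=44.5500 exercise  boundary S*=75.0800

price = 44.5500
boundary = 75.0800 85.9876 75.0800 85.9876 75.0800 85.9876
tree:
44.5500
54.0739 33.6424
62.3898 44.5500 22.9224
69.6507 54.0739 33.6424 13.0210
75.9906 62.3898 44.5500 21.5588 5.0194
81.5263 69.6507 54.0739 33.6424 10.3035 0.0000
86.3598 75.9906 62.3898 44.5500 21.1502 0.0000 0.0000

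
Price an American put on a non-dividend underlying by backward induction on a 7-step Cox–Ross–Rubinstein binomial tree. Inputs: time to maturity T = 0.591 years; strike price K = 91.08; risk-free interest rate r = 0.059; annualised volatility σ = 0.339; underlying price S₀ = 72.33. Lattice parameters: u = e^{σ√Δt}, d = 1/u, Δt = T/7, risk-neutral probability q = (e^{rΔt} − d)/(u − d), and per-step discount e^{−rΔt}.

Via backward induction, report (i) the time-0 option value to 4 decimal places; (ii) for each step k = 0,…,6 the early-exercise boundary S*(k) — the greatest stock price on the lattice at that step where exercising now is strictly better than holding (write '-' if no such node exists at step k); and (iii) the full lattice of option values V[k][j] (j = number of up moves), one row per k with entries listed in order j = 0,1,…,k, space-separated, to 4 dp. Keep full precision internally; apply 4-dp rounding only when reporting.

price = 19.5725
boundary = - 65.5450 59.3965 65.5450 72.3300 65.5450 72.3300
tree:
19.5725
25.5350 13.8219
31.6835 19.1636 8.6332
37.2552 25.5350 13.0011 4.3636
42.3043 31.6835 18.7500 7.3980 1.3811
46.8798 37.2552 25.5350 12.1031 2.7799 0.0000
51.0260 42.3043 31.6835 18.7500 5.5955 0.0000 0.0000
54.7833 46.8798 37.2552 25.5350 11.2627 0.0000 0.0000 0.0000

Δt=0.08443, u=1.10352, d=0.90619, q=0.50070, disc=e^(-rΔt)=0.99503
k=7 terminal: V=max(K-S,0) → 54.7833 46.8798 37.2552 25.5350 11.2627 0.0000 0.0000 0.0000
k=6: j=0 S=40.0540 intr=51.0260 cont=50.5735 V=51.0260[EX]; j=1 S=48.7757 intr=42.3043 cont=41.8518 V=42.3043[EX]; j=2 S=59.3965 intr=31.6835 cont=31.2309 V=31.6835[EX]; j=3 S=72.3300 intr=18.7500 cont=18.2974 V=18.7500[EX]; j=4 S=88.0798 intr=3.0002 cont=5.5955 V=5.5955[hold]; j=5 S=107.2590 intr=0.0000 cont=0.0000 V=0.0000[hold]; j=6 S=130.6145 intr=0.0000 cont=0.0000 V=0.0000[hold]  S*(6)=72.3300
k=5: j=0 S=44.2002 intr=46.8798 cont=46.4272 V=46.8798[EX]; j=1 S=53.8248 intr=37.2552 cont=36.8027 V=37.2552[EX]; j=2 S=65.5450 intr=25.5350 cont=25.0824 V=25.5350[EX]; j=3 S=79.8173 intr=11.2627 cont=12.1031 V=12.1031[hold]; j=4 S=97.1975 intr=0.0000 cont=2.7799 V=2.7799[hold]; j=5 S=118.3621 intr=0.0000 cont=0.0000 V=0.0000[hold]  S*(5)=65.5450
k=4: j=0 S=48.7757 intr=42.3043 cont=41.8518 V=42.3043[EX]; j=1 S=59.3965 intr=31.6835 cont=31.2309 V=31.6835[EX]; j=2 S=72.3300 intr=18.7500 cont=18.7161 V=18.7500[EX]; j=3 S=88.0798 intr=3.0002 cont=7.3980 V=7.3980[hold]; j=4 S=107.2590 intr=0.0000 cont=1.3811 V=1.3811[hold]  S*(4)=72.3300
k=3: j=0 S=53.8248 intr=37.2552 cont=36.8027 V=37.2552[EX]; j=1 S=65.5450 intr=25.5350 cont=25.0824 V=25.5350[EX]; j=2 S=79.8173 intr=11.2627 cont=13.0011 V=13.0011[hold]; j=3 S=97.1975 intr=0.0000 cont=4.3636 V=4.3636[hold]  S*(3)=65.5450
k=2: j=0 S=59.3965 intr=31.6835 cont=31.2309 V=31.6835[EX]; j=1 S=72.3300 intr=18.7500 cont=19.1636 V=19.1636[hold]; j=2 S=88.0798 intr=3.0002 cont=8.6332 V=8.6332[hold]  S*(2)=59.3965
k=1: j=0 S=65.5450 intr=25.5350 cont=25.2885 V=25.5350[EX]; j=1 S=79.8173 intr=11.2627 cont=13.8219 V=13.8219[hold]  S*(1)=65.5450
k=0: j=0 S=72.3300 intr=18.7500 cont=19.5725 V=19.5725[hold]  S*(0)=-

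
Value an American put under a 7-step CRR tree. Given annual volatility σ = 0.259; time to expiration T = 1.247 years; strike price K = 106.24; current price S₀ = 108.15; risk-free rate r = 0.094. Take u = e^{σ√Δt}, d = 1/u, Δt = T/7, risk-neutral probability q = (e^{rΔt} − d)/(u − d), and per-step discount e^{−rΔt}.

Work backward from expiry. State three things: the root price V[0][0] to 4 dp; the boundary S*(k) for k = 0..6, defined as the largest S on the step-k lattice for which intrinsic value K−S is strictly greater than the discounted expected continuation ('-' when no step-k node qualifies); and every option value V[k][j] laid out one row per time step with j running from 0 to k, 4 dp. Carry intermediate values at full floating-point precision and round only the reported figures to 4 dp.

price = 7.4779
boundary = - - 86.9112 77.9113 86.9112 77.9113 86.9112
tree:
7.4779
12.2238 3.8211
19.3288 6.7810 1.5146
28.3287 11.6706 2.9851 0.3569
36.3966 19.3288 5.7578 0.8062 0.0000
43.6291 28.3287 10.7812 1.8209 0.0000 0.0000
50.1127 36.3966 19.3288 4.1127 0.0000 0.0000 0.0000
55.9248 43.6291 28.3287 9.2893 0.0000 0.0000 0.0000 0.0000

Δt=0.17814, u=1.11551, d=0.89645, q=0.54978, disc=e^(-rΔt)=0.98339
k=7 terminal: V=max(K-S,0) → 55.9248 43.6291 28.3287 9.2893 0.0000 0.0000 0.0000 0.0000
k=6: j=0 S=56.1273 intr=50.1127 cont=48.3485 V=50.1127[EX]; j=1 S=69.8434 intr=36.3966 cont=34.6324 V=36.3966[EX]; j=2 S=86.9112 intr=19.3288 cont=17.5646 V=19.3288[EX]; j=3 S=108.1500 intr=0.0000 cont=4.1127 V=4.1127[hold]; j=4 S=134.5790 intr=0.0000 cont=0.0000 V=0.0000[hold]; j=5 S=167.4665 intr=0.0000 cont=0.0000 V=0.0000[hold]; j=6 S=208.3909 intr=0.0000 cont=0.0000 V=0.0000[hold]  S*(6)=86.9112
k=5: j=0 S=62.6109 intr=43.6291 cont=41.8649 V=43.6291[EX]; j=1 S=77.9113 intr=28.3287 cont=26.5645 V=28.3287[EX]; j=2 S=96.9507 intr=9.2893 cont=10.7812 V=10.7812[hold]; j=3 S=120.6429 intr=0.0000 cont=1.8209 V=1.8209[hold]; j=4 S=150.1249 intr=0.0000 cont=0.0000 V=0.0000[hold]; j=5 S=186.8114 intr=0.0000 cont=0.0000 V=0.0000[hold]  S*(5)=77.9113
k=4: j=0 S=69.8434 intr=36.3966 cont=34.6324 V=36.3966[EX]; j=1 S=86.9112 intr=19.3288 cont=18.3712 V=19.3288[EX]; j=2 S=108.1500 intr=0.0000 cont=5.7578 V=5.7578[hold]; j=3 S=134.5790 intr=0.0000 cont=0.8062 V=0.8062[hold]; j=4 S=167.4665 intr=0.0000 cont=0.0000 V=0.0000[hold]  S*(4)=86.9112
k=3: j=0 S=77.9113 intr=28.3287 cont=26.5645 V=28.3287[EX]; j=1 S=96.9507 intr=9.2893 cont=11.6706 V=11.6706[hold]; j=2 S=120.6429 intr=0.0000 cont=2.9851 V=2.9851[hold]; j=3 S=150.1249 intr=0.0000 cont=0.3569 V=0.3569[hold]  S*(3)=77.9113
k=2: j=0 S=86.9112 intr=19.3288 cont=18.8521 V=19.3288[EX]; j=1 S=108.1500 intr=0.0000 cont=6.7810 V=6.7810[hold]; j=2 S=134.5790 intr=0.0000 cont=1.5146 V=1.5146[hold]  S*(2)=86.9112
k=1: j=0 S=96.9507 intr=9.2893 cont=12.2238 V=12.2238[hold]; j=1 S=120.6429 intr=0.0000 cont=3.8211 V=3.8211[hold]  S*(1)=-
k=0: j=0 S=108.1500 intr=0.0000 cont=7.4779 V=7.4779[hold]  S*(0)=-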